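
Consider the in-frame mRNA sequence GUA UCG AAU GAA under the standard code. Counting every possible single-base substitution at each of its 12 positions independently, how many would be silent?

8

Codon 1 (GUA, Val): 3 synonymous substitutions.
Codon 2 (UCG, Ser): 3 synonymous substitutions.
Codon 3 (AAU, Asn): 1 synonymous substitution.
Codon 4 (GAA, Glu): 1 synonymous substitution.
Total: 3 + 3 + 1 + 1 = 8.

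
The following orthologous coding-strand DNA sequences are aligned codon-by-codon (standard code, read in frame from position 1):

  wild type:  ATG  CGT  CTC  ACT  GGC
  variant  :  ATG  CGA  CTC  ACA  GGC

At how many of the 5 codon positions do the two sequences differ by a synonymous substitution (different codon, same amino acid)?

2

Codon 1: ATG Met / ATG Met — identical.
Codon 2: CGT Arg / CGA Arg — synonymous.
Codon 3: CTC Leu / CTC Leu — identical.
Codon 4: ACT Thr / ACA Thr — synonymous.
Codon 5: GGC Gly / GGC Gly — identical.
Synonymous differences: 2.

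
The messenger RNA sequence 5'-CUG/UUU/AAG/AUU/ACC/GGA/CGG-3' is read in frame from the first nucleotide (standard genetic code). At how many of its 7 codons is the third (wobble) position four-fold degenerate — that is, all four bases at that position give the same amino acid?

4

Codon 1 CUG (Leu): third position 4-fold.
Codon 2 UUU (Phe): third position 2-fold.
Codon 3 AAG (Lys): third position 2-fold.
Codon 4 AUU (Ile): third position 3-fold.
Codon 5 ACC (Thr): third position 4-fold.
Codon 6 GGA (Gly): third position 4-fold.
Codon 7 CGG (Arg): third position 4-fold.
Four-fold degenerate third positions: 4.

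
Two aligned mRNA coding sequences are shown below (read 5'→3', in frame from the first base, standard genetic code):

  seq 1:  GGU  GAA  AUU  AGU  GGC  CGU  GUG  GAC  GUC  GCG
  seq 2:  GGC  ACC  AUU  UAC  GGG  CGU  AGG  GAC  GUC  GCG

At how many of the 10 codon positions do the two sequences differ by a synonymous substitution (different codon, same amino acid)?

2

Codon 1: GGU Gly / GGC Gly — synonymous.
Codon 2: GAA Glu / ACC Thr — nonsynonymous.
Codon 3: AUU Ile / AUU Ile — identical.
Codon 4: AGU Ser / UAC Tyr — nonsynonymous.
Codon 5: GGC Gly / GGG Gly — synonymous.
Codon 6: CGU Arg / CGU Arg — identical.
Codon 7: GUG Val / AGG Arg — nonsynonymous.
Codon 8: GAC Asp / GAC Asp — identical.
Codon 9: GUC Val / GUC Val — identical.
Codon 10: GCG Ala / GCG Ala — identical.
Synonymous differences: 2.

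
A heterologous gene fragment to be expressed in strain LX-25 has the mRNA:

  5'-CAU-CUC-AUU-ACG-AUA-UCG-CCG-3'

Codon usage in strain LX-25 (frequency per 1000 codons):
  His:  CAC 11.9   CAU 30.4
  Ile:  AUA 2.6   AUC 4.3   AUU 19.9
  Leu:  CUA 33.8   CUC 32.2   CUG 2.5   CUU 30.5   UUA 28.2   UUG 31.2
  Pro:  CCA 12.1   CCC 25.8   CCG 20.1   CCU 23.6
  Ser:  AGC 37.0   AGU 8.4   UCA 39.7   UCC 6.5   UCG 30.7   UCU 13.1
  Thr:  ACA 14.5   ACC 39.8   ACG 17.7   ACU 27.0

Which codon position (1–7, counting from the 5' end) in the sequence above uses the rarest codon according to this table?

5

Codon 1 CAU (His): 30.4 per 1000.
Codon 2 CUC (Leu): 32.2 per 1000.
Codon 3 AUU (Ile): 19.9 per 1000.
Codon 4 ACG (Thr): 17.7 per 1000.
Codon 5 AUA (Ile): 2.6 per 1000.
Codon 6 UCG (Ser): 30.7 per 1000.
Codon 7 CCG (Pro): 20.1 per 1000.
Lowest frequency is 2.6 at codon 5.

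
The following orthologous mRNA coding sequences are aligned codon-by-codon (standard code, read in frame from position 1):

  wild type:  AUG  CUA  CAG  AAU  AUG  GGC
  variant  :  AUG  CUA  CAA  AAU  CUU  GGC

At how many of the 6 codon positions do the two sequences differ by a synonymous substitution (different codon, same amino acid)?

Codon 1: AUG Met / AUG Met — identical.
Codon 2: CUA Leu / CUA Leu — identical.
Codon 3: CAG Gln / CAA Gln — synonymous.
Codon 4: AAU Asn / AAU Asn — identical.
Codon 5: AUG Met / CUU Leu — nonsynonymous.
Codon 6: GGC Gly / GGC Gly — identical.
Synonymous differences: 1.

1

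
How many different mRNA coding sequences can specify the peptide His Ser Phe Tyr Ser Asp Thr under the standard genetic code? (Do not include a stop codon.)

His: 2 codons.
Ser: 6 codons.
Phe: 2 codons.
Tyr: 2 codons.
Ser: 6 codons.
Asp: 2 codons.
Thr: 4 codons.
2 × 6 × 2 × 2 × 6 × 2 × 4 = 2304.

2304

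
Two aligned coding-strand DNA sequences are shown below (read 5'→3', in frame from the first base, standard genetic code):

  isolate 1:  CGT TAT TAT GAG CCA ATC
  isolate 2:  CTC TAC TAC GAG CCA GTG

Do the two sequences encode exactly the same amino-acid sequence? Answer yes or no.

Codon 1: CGT Arg / CTC Leu — nonsynonymous.
Codon 2: TAT Tyr / TAC Tyr — synonymous.
Codon 3: TAT Tyr / TAC Tyr — synonymous.
Codon 4: GAG Glu / GAG Glu — identical.
Codon 5: CCA Pro / CCA Pro — identical.
Codon 6: ATC Ile / GTG Val — nonsynonymous.
Nonsynonymous differences: 2 → different protein.

no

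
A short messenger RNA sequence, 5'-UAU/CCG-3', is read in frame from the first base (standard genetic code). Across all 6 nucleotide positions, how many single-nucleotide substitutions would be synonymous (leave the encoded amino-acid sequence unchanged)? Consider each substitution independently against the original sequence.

Codon 1 (UAU, Tyr): 1 synonymous substitution.
Codon 2 (CCG, Pro): 3 synonymous substitutions.
Total: 1 + 3 = 4.

4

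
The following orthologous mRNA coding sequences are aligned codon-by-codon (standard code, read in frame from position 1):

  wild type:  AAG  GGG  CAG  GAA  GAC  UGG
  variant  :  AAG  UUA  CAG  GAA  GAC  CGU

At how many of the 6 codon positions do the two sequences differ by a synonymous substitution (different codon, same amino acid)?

Codon 1: AAG Lys / AAG Lys — identical.
Codon 2: GGG Gly / UUA Leu — nonsynonymous.
Codon 3: CAG Gln / CAG Gln — identical.
Codon 4: GAA Glu / GAA Glu — identical.
Codon 5: GAC Asp / GAC Asp — identical.
Codon 6: UGG Trp / CGU Arg — nonsynonymous.
Synonymous differences: 0.

0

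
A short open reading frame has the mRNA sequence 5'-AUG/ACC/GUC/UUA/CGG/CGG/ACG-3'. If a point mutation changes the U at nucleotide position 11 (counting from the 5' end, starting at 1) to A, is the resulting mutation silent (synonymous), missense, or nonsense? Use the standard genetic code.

nonsense

Position 11 falls in codon 4: UUA → Leu.
After the substitution the codon is UAA → Stop.
The new codon is a stop codon, so this is a nonsense mutation.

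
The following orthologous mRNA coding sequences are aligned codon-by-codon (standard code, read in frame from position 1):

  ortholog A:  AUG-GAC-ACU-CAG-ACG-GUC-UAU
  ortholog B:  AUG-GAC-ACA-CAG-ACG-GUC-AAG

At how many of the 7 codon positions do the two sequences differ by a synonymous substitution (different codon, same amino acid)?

1

Codon 1: AUG Met / AUG Met — identical.
Codon 2: GAC Asp / GAC Asp — identical.
Codon 3: ACU Thr / ACA Thr — synonymous.
Codon 4: CAG Gln / CAG Gln — identical.
Codon 5: ACG Thr / ACG Thr — identical.
Codon 6: GUC Val / GUC Val — identical.
Codon 7: UAU Tyr / AAG Lys — nonsynonymous.
Synonymous differences: 1.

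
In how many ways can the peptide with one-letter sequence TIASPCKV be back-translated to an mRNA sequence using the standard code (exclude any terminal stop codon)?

Thr: 4 codons.
Ile: 3 codons.
Ala: 4 codons.
Ser: 6 codons.
Pro: 4 codons.
Cys: 2 codons.
Lys: 2 codons.
Val: 4 codons.
4 × 3 × 4 × 6 × 4 × 2 × 2 × 4 = 18432.

18432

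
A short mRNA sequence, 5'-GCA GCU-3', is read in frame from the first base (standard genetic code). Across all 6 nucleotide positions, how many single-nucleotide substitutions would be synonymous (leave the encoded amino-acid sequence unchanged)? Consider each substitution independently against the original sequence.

Codon 1 (GCA, Ala): 3 synonymous substitutions.
Codon 2 (GCU, Ala): 3 synonymous substitutions.
Total: 3 + 3 = 6.

6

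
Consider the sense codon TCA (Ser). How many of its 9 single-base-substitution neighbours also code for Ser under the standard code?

Position 1: none → 0 synonymous.
Position 2: none → 0 synonymous.
Position 3: TCT, TCC, TCG → 3 synonymous.
Total: 0 + 0 + 3 = 3.

3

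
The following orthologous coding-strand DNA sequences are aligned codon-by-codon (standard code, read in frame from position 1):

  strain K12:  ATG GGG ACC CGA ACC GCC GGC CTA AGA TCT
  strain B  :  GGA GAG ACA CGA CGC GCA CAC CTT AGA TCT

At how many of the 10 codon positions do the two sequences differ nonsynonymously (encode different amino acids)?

4

Codon 1: ATG Met / GGA Gly — nonsynonymous.
Codon 2: GGG Gly / GAG Glu — nonsynonymous.
Codon 3: ACC Thr / ACA Thr — synonymous.
Codon 4: CGA Arg / CGA Arg — identical.
Codon 5: ACC Thr / CGC Arg — nonsynonymous.
Codon 6: GCC Ala / GCA Ala — synonymous.
Codon 7: GGC Gly / CAC His — nonsynonymous.
Codon 8: CTA Leu / CTT Leu — synonymous.
Codon 9: AGA Arg / AGA Arg — identical.
Codon 10: TCT Ser / TCT Ser — identical.
Nonsynonymous differences: 4.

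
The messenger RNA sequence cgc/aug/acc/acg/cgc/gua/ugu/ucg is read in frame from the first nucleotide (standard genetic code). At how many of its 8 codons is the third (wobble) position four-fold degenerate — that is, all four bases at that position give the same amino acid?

6

Codon 1 CGC (Arg): third position 4-fold.
Codon 2 AUG (Met): third position 1-fold.
Codon 3 ACC (Thr): third position 4-fold.
Codon 4 ACG (Thr): third position 4-fold.
Codon 5 CGC (Arg): third position 4-fold.
Codon 6 GUA (Val): third position 4-fold.
Codon 7 UGU (Cys): third position 2-fold.
Codon 8 UCG (Ser): third position 4-fold.
Four-fold degenerate third positions: 6.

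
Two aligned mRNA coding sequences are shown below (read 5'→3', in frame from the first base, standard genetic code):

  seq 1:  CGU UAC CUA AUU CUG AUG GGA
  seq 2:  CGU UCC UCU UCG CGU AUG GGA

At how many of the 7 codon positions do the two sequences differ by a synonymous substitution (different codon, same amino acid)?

0

Codon 1: CGU Arg / CGU Arg — identical.
Codon 2: UAC Tyr / UCC Ser — nonsynonymous.
Codon 3: CUA Leu / UCU Ser — nonsynonymous.
Codon 4: AUU Ile / UCG Ser — nonsynonymous.
Codon 5: CUG Leu / CGU Arg — nonsynonymous.
Codon 6: AUG Met / AUG Met — identical.
Codon 7: GGA Gly / GGA Gly — identical.
Synonymous differences: 0.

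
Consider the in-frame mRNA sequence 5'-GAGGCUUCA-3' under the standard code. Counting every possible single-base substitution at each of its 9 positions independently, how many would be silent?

Codon 1 (GAG, Glu): 1 synonymous substitution.
Codon 2 (GCU, Ala): 3 synonymous substitutions.
Codon 3 (UCA, Ser): 3 synonymous substitutions.
Total: 1 + 3 + 3 = 7.

7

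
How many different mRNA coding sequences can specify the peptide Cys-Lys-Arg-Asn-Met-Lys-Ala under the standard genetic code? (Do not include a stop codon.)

384

Cys: 2 codons.
Lys: 2 codons.
Arg: 6 codons.
Asn: 2 codons.
Met: 1 codon.
Lys: 2 codons.
Ala: 4 codons.
2 × 2 × 6 × 2 × 1 × 2 × 4 = 384.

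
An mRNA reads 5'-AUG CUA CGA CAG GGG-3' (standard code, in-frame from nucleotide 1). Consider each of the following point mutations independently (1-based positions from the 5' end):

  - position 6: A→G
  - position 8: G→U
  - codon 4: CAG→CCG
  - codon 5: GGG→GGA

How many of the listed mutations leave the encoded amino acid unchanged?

2

Codon 2: CUA (Leu) → CUG (Leu) — synonymous.
Codon 3: CGA (Arg) → CUA (Leu) — missense.
Codon 4: CAG (Gln) → CCG (Pro) — missense.
Codon 5: GGG (Gly) → GGA (Gly) — synonymous.
Synonymous: 2 of 4.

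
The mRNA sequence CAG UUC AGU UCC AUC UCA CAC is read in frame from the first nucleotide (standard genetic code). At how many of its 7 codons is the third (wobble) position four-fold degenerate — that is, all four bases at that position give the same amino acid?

Codon 1 CAG (Gln): third position 2-fold.
Codon 2 UUC (Phe): third position 2-fold.
Codon 3 AGU (Ser): third position 2-fold.
Codon 4 UCC (Ser): third position 4-fold.
Codon 5 AUC (Ile): third position 3-fold.
Codon 6 UCA (Ser): third position 4-fold.
Codon 7 CAC (His): third position 2-fold.
Four-fold degenerate third positions: 2.

2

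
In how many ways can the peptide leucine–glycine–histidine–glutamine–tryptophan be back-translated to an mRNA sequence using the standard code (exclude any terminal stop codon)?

Leu: 6 codons.
Gly: 4 codons.
His: 2 codons.
Gln: 2 codons.
Trp: 1 codon.
6 × 4 × 2 × 2 × 1 = 96.

96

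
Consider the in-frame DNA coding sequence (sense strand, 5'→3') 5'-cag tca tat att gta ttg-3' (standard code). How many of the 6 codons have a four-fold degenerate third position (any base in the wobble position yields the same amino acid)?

2

Codon 1 CAG (Gln): third position 2-fold.
Codon 2 TCA (Ser): third position 4-fold.
Codon 3 TAT (Tyr): third position 2-fold.
Codon 4 ATT (Ile): third position 3-fold.
Codon 5 GTA (Val): third position 4-fold.
Codon 6 TTG (Leu): third position 2-fold.
Four-fold degenerate third positions: 2.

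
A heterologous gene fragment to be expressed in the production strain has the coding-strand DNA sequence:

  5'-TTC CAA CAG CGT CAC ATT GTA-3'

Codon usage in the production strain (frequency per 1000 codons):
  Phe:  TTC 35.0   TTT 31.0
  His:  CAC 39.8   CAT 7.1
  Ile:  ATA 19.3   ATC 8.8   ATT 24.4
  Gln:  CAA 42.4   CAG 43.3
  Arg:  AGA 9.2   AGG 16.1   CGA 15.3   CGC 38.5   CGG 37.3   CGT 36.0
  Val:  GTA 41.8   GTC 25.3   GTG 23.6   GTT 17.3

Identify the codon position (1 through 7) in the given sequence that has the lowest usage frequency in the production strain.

6

Codon 1 TTC (Phe): 35.0 per 1000.
Codon 2 CAA (Gln): 42.4 per 1000.
Codon 3 CAG (Gln): 43.3 per 1000.
Codon 4 CGT (Arg): 36.0 per 1000.
Codon 5 CAC (His): 39.8 per 1000.
Codon 6 ATT (Ile): 24.4 per 1000.
Codon 7 GTA (Val): 41.8 per 1000.
Lowest frequency is 24.4 at codon 6.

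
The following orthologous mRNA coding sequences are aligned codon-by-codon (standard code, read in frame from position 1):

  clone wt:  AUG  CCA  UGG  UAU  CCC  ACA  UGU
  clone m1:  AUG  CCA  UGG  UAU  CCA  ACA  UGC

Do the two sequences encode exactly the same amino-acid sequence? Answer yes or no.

Codon 1: AUG Met / AUG Met — identical.
Codon 2: CCA Pro / CCA Pro — identical.
Codon 3: UGG Trp / UGG Trp — identical.
Codon 4: UAU Tyr / UAU Tyr — identical.
Codon 5: CCC Pro / CCA Pro — synonymous.
Codon 6: ACA Thr / ACA Thr — identical.
Codon 7: UGU Cys / UGC Cys — synonymous.
Nonsynonymous differences: 0 → same protein.

yes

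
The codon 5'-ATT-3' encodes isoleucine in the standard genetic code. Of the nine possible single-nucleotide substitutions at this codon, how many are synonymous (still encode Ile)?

Position 1: none → 0 synonymous.
Position 2: none → 0 synonymous.
Position 3: ATC, ATA → 2 synonymous.
Total: 0 + 0 + 2 = 2.

2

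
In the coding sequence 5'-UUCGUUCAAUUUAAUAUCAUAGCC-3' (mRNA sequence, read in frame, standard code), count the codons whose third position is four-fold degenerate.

Codon 1 UUC (Phe): third position 2-fold.
Codon 2 GUU (Val): third position 4-fold.
Codon 3 CAA (Gln): third position 2-fold.
Codon 4 UUU (Phe): third position 2-fold.
Codon 5 AAU (Asn): third position 2-fold.
Codon 6 AUC (Ile): third position 3-fold.
Codon 7 AUA (Ile): third position 3-fold.
Codon 8 GCC (Ala): third position 4-fold.
Four-fold degenerate third positions: 2.

2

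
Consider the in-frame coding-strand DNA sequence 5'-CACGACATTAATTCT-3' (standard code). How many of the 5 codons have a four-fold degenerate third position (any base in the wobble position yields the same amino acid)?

Codon 1 CAC (His): third position 2-fold.
Codon 2 GAC (Asp): third position 2-fold.
Codon 3 ATT (Ile): third position 3-fold.
Codon 4 AAT (Asn): third position 2-fold.
Codon 5 TCT (Ser): third position 4-fold.
Four-fold degenerate third positions: 1.

1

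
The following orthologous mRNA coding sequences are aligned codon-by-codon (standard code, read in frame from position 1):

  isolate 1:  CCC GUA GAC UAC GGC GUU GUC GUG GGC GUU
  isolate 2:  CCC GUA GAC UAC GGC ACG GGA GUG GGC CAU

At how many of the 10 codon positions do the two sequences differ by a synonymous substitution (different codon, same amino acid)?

Codon 1: CCC Pro / CCC Pro — identical.
Codon 2: GUA Val / GUA Val — identical.
Codon 3: GAC Asp / GAC Asp — identical.
Codon 4: UAC Tyr / UAC Tyr — identical.
Codon 5: GGC Gly / GGC Gly — identical.
Codon 6: GUU Val / ACG Thr — nonsynonymous.
Codon 7: GUC Val / GGA Gly — nonsynonymous.
Codon 8: GUG Val / GUG Val — identical.
Codon 9: GGC Gly / GGC Gly — identical.
Codon 10: GUU Val / CAU His — nonsynonymous.
Synonymous differences: 0.

0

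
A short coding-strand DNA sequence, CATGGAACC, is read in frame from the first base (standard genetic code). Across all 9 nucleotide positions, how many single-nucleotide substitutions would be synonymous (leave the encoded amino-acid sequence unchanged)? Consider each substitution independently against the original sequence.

7

Codon 1 (CAT, His): 1 synonymous substitution.
Codon 2 (GGA, Gly): 3 synonymous substitutions.
Codon 3 (ACC, Thr): 3 synonymous substitutions.
Total: 1 + 3 + 3 = 7.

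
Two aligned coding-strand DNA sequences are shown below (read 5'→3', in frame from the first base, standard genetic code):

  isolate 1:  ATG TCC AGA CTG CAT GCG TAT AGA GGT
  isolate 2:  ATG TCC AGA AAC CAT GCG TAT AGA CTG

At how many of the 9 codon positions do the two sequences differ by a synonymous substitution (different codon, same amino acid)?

Codon 1: ATG Met / ATG Met — identical.
Codon 2: TCC Ser / TCC Ser — identical.
Codon 3: AGA Arg / AGA Arg — identical.
Codon 4: CTG Leu / AAC Asn — nonsynonymous.
Codon 5: CAT His / CAT His — identical.
Codon 6: GCG Ala / GCG Ala — identical.
Codon 7: TAT Tyr / TAT Tyr — identical.
Codon 8: AGA Arg / AGA Arg — identical.
Codon 9: GGT Gly / CTG Leu — nonsynonymous.
Synonymous differences: 0.

0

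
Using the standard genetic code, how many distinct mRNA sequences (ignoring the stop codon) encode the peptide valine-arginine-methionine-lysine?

Val: 4 codons.
Arg: 6 codons.
Met: 1 codon.
Lys: 2 codons.
4 × 6 × 1 × 2 = 48.

48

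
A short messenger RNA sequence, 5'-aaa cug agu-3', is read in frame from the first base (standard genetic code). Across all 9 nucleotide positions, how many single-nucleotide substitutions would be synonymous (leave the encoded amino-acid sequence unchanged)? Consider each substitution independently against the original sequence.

6

Codon 1 (AAA, Lys): 1 synonymous substitution.
Codon 2 (CUG, Leu): 4 synonymous substitutions.
Codon 3 (AGU, Ser): 1 synonymous substitution.
Total: 1 + 4 + 1 = 6.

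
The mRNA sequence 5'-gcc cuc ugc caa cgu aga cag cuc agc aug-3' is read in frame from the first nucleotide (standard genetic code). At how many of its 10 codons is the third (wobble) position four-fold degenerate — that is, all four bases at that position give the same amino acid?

Codon 1 GCC (Ala): third position 4-fold.
Codon 2 CUC (Leu): third position 4-fold.
Codon 3 UGC (Cys): third position 2-fold.
Codon 4 CAA (Gln): third position 2-fold.
Codon 5 CGU (Arg): third position 4-fold.
Codon 6 AGA (Arg): third position 2-fold.
Codon 7 CAG (Gln): third position 2-fold.
Codon 8 CUC (Leu): third position 4-fold.
Codon 9 AGC (Ser): third position 2-fold.
Codon 10 AUG (Met): third position 1-fold.
Four-fold degenerate third positions: 4.

4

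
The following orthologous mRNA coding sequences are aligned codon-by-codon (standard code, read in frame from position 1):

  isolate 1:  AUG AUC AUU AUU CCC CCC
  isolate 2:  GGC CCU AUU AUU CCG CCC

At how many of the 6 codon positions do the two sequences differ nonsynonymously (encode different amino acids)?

2

Codon 1: AUG Met / GGC Gly — nonsynonymous.
Codon 2: AUC Ile / CCU Pro — nonsynonymous.
Codon 3: AUU Ile / AUU Ile — identical.
Codon 4: AUU Ile / AUU Ile — identical.
Codon 5: CCC Pro / CCG Pro — synonymous.
Codon 6: CCC Pro / CCC Pro — identical.
Nonsynonymous differences: 2.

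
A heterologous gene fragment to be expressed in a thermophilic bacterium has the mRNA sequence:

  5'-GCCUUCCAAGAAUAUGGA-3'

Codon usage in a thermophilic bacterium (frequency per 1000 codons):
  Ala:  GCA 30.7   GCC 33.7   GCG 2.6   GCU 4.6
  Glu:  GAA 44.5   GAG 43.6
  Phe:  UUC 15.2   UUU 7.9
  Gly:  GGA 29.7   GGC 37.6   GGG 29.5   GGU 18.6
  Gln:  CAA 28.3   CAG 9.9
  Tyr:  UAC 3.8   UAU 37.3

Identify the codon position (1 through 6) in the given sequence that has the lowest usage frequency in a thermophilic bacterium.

2

Codon 1 GCC (Ala): 33.7 per 1000.
Codon 2 UUC (Phe): 15.2 per 1000.
Codon 3 CAA (Gln): 28.3 per 1000.
Codon 4 GAA (Glu): 44.5 per 1000.
Codon 5 UAU (Tyr): 37.3 per 1000.
Codon 6 GGA (Gly): 29.7 per 1000.
Lowest frequency is 15.2 at codon 2.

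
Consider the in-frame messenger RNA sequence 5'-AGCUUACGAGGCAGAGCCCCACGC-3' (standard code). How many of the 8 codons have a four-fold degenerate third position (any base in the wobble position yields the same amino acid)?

Codon 1 AGC (Ser): third position 2-fold.
Codon 2 UUA (Leu): third position 2-fold.
Codon 3 CGA (Arg): third position 4-fold.
Codon 4 GGC (Gly): third position 4-fold.
Codon 5 AGA (Arg): third position 2-fold.
Codon 6 GCC (Ala): third position 4-fold.
Codon 7 CCA (Pro): third position 4-fold.
Codon 8 CGC (Arg): third position 4-fold.
Four-fold degenerate third positions: 5.

5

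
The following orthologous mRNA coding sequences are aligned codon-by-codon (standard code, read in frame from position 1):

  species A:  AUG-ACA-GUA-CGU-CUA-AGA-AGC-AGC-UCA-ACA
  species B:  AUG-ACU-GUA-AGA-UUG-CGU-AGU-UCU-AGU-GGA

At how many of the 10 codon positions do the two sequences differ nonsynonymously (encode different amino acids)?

1

Codon 1: AUG Met / AUG Met — identical.
Codon 2: ACA Thr / ACU Thr — synonymous.
Codon 3: GUA Val / GUA Val — identical.
Codon 4: CGU Arg / AGA Arg — synonymous.
Codon 5: CUA Leu / UUG Leu — synonymous.
Codon 6: AGA Arg / CGU Arg — synonymous.
Codon 7: AGC Ser / AGU Ser — synonymous.
Codon 8: AGC Ser / UCU Ser — synonymous.
Codon 9: UCA Ser / AGU Ser — synonymous.
Codon 10: ACA Thr / GGA Gly — nonsynonymous.
Nonsynonymous differences: 1.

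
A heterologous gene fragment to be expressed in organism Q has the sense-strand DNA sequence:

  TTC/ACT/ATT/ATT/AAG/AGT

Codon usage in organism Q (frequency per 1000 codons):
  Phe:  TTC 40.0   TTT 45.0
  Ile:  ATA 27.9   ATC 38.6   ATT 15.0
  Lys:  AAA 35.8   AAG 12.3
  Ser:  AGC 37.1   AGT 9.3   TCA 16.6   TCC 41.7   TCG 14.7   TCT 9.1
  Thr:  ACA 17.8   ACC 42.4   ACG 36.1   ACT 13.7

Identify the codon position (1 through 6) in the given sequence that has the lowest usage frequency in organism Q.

Codon 1 TTC (Phe): 40.0 per 1000.
Codon 2 ACT (Thr): 13.7 per 1000.
Codon 3 ATT (Ile): 15.0 per 1000.
Codon 4 ATT (Ile): 15.0 per 1000.
Codon 5 AAG (Lys): 12.3 per 1000.
Codon 6 AGT (Ser): 9.3 per 1000.
Lowest frequency is 9.3 at codon 6.

6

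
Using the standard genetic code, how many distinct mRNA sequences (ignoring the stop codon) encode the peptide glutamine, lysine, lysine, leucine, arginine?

Gln: 2 codons.
Lys: 2 codons.
Lys: 2 codons.
Leu: 6 codons.
Arg: 6 codons.
2 × 2 × 2 × 6 × 6 = 288.

288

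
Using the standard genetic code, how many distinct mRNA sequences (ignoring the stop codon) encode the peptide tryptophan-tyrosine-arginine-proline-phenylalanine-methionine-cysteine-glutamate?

Trp: 1 codon.
Tyr: 2 codons.
Arg: 6 codons.
Pro: 4 codons.
Phe: 2 codons.
Met: 1 codon.
Cys: 2 codons.
Glu: 2 codons.
1 × 2 × 6 × 4 × 2 × 1 × 2 × 2 = 384.

384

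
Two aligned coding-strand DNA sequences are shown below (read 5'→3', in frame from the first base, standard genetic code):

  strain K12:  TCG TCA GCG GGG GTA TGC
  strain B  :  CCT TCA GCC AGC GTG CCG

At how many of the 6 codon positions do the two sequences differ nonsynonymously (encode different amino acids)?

3

Codon 1: TCG Ser / CCT Pro — nonsynonymous.
Codon 2: TCA Ser / TCA Ser — identical.
Codon 3: GCG Ala / GCC Ala — synonymous.
Codon 4: GGG Gly / AGC Ser — nonsynonymous.
Codon 5: GTA Val / GTG Val — synonymous.
Codon 6: TGC Cys / CCG Pro — nonsynonymous.
Nonsynonymous differences: 3.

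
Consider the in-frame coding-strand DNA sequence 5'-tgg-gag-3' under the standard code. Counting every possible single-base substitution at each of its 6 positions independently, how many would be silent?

Codon 1 (TGG, Trp): 0 synonymous substitutions.
Codon 2 (GAG, Glu): 1 synonymous substitution.
Total: 0 + 1 = 1.

1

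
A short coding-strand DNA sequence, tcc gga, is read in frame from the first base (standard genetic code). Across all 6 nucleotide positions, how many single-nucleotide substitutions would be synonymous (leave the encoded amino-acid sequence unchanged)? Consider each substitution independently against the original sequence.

6

Codon 1 (TCC, Ser): 3 synonymous substitutions.
Codon 2 (GGA, Gly): 3 synonymous substitutions.
Total: 3 + 3 = 6.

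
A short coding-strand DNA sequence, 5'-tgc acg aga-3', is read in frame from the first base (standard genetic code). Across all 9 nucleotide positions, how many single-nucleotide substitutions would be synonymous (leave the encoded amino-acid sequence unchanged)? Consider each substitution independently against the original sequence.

Codon 1 (TGC, Cys): 1 synonymous substitution.
Codon 2 (ACG, Thr): 3 synonymous substitutions.
Codon 3 (AGA, Arg): 2 synonymous substitutions.
Total: 1 + 3 + 2 = 6.

6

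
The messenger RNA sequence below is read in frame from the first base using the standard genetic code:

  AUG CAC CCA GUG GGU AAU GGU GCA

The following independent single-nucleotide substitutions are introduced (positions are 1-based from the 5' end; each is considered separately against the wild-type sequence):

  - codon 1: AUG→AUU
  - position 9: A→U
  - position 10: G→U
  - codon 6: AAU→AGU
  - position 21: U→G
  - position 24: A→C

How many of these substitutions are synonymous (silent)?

3

Codon 1: AUG (Met) → AUU (Ile) — missense.
Codon 3: CCA (Pro) → CCU (Pro) — synonymous.
Codon 4: GUG (Val) → UUG (Leu) — missense.
Codon 6: AAU (Asn) → AGU (Ser) — missense.
Codon 7: GGU (Gly) → GGG (Gly) — synonymous.
Codon 8: GCA (Ala) → GCC (Ala) — synonymous.
Synonymous: 3 of 6.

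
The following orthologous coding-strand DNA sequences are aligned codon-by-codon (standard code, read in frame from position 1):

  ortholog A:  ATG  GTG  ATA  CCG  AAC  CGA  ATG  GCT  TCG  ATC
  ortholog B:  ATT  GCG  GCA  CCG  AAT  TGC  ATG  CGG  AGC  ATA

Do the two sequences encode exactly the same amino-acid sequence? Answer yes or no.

no

Codon 1: ATG Met / ATT Ile — nonsynonymous.
Codon 2: GTG Val / GCG Ala — nonsynonymous.
Codon 3: ATA Ile / GCA Ala — nonsynonymous.
Codon 4: CCG Pro / CCG Pro — identical.
Codon 5: AAC Asn / AAT Asn — synonymous.
Codon 6: CGA Arg / TGC Cys — nonsynonymous.
Codon 7: ATG Met / ATG Met — identical.
Codon 8: GCT Ala / CGG Arg — nonsynonymous.
Codon 9: TCG Ser / AGC Ser — synonymous.
Codon 10: ATC Ile / ATA Ile — synonymous.
Nonsynonymous differences: 5 → different protein.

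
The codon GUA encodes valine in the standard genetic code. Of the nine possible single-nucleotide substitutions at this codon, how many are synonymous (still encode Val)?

3

Position 1: none → 0 synonymous.
Position 2: none → 0 synonymous.
Position 3: GUU, GUC, GUG → 3 synonymous.
Total: 0 + 0 + 3 = 3.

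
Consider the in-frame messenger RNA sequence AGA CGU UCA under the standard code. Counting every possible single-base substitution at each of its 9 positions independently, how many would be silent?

8

Codon 1 (AGA, Arg): 2 synonymous substitutions.
Codon 2 (CGU, Arg): 3 synonymous substitutions.
Codon 3 (UCA, Ser): 3 synonymous substitutions.
Total: 2 + 3 + 3 = 8.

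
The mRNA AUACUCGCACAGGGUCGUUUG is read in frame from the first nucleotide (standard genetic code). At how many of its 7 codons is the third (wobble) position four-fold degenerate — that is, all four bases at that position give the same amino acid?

Codon 1 AUA (Ile): third position 3-fold.
Codon 2 CUC (Leu): third position 4-fold.
Codon 3 GCA (Ala): third position 4-fold.
Codon 4 CAG (Gln): third position 2-fold.
Codon 5 GGU (Gly): third position 4-fold.
Codon 6 CGU (Arg): third position 4-fold.
Codon 7 UUG (Leu): third position 2-fold.
Four-fold degenerate third positions: 4.

4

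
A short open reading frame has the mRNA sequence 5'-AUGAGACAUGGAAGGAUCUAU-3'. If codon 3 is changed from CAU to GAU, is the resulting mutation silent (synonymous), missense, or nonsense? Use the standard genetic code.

missense

Position 7 falls in codon 3: CAU → His.
After the substitution the codon is GAU → Asp.
His ≠ Asp, so this is a missense mutation.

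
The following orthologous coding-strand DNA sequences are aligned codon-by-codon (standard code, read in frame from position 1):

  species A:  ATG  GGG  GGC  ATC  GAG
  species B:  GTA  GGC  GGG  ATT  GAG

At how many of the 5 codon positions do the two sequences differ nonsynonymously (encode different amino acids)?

1

Codon 1: ATG Met / GTA Val — nonsynonymous.
Codon 2: GGG Gly / GGC Gly — synonymous.
Codon 3: GGC Gly / GGG Gly — synonymous.
Codon 4: ATC Ile / ATT Ile — synonymous.
Codon 5: GAG Glu / GAG Glu — identical.
Nonsynonymous differences: 1.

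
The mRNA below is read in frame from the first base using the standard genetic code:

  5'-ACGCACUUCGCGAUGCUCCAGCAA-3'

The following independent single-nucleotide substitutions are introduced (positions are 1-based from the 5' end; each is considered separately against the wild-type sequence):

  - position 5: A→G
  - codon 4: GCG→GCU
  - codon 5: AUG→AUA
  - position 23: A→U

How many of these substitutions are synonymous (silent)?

1

Codon 2: CAC (His) → CGC (Arg) — missense.
Codon 4: GCG (Ala) → GCU (Ala) — synonymous.
Codon 5: AUG (Met) → AUA (Ile) — missense.
Codon 8: CAA (Gln) → CUA (Leu) — missense.
Synonymous: 1 of 4.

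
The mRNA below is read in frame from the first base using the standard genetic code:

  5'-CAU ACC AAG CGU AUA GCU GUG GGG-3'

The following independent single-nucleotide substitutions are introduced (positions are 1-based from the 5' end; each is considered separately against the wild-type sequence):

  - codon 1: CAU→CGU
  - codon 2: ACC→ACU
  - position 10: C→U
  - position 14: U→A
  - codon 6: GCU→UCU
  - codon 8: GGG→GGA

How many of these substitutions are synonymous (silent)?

2

Codon 1: CAU (His) → CGU (Arg) — missense.
Codon 2: ACC (Thr) → ACU (Thr) — synonymous.
Codon 4: CGU (Arg) → UGU (Cys) — missense.
Codon 5: AUA (Ile) → AAA (Lys) — missense.
Codon 6: GCU (Ala) → UCU (Ser) — missense.
Codon 8: GGG (Gly) → GGA (Gly) — synonymous.
Synonymous: 2 of 6.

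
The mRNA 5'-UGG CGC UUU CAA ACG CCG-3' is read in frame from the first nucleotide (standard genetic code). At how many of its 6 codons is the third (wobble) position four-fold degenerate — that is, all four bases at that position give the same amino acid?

Codon 1 UGG (Trp): third position 1-fold.
Codon 2 CGC (Arg): third position 4-fold.
Codon 3 UUU (Phe): third position 2-fold.
Codon 4 CAA (Gln): third position 2-fold.
Codon 5 ACG (Thr): third position 4-fold.
Codon 6 CCG (Pro): third position 4-fold.
Four-fold degenerate third positions: 3.

3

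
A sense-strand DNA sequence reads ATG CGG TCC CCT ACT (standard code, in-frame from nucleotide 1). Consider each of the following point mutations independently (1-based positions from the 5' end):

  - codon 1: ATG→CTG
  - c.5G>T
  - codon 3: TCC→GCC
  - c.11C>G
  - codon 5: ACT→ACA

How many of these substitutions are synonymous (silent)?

1

Codon 1: ATG (Met) → CTG (Leu) — missense.
Codon 2: CGG (Arg) → CTG (Leu) — missense.
Codon 3: TCC (Ser) → GCC (Ala) — missense.
Codon 4: CCT (Pro) → CGT (Arg) — missense.
Codon 5: ACT (Thr) → ACA (Thr) — synonymous.
Synonymous: 1 of 5.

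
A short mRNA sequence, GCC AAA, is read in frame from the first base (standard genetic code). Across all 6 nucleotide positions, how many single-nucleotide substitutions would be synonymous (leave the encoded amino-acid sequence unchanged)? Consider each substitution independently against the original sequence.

Codon 1 (GCC, Ala): 3 synonymous substitutions.
Codon 2 (AAA, Lys): 1 synonymous substitution.
Total: 3 + 1 = 4.

4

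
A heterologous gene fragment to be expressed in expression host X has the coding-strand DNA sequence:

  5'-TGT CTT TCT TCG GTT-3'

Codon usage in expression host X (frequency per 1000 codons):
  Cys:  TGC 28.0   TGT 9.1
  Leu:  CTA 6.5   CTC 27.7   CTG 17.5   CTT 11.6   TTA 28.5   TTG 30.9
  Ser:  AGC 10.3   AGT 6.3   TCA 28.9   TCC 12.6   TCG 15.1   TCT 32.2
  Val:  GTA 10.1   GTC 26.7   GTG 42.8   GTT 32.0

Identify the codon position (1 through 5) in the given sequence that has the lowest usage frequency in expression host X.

Codon 1 TGT (Cys): 9.1 per 1000.
Codon 2 CTT (Leu): 11.6 per 1000.
Codon 3 TCT (Ser): 32.2 per 1000.
Codon 4 TCG (Ser): 15.1 per 1000.
Codon 5 GTT (Val): 32.0 per 1000.
Lowest frequency is 9.1 at codon 1.

1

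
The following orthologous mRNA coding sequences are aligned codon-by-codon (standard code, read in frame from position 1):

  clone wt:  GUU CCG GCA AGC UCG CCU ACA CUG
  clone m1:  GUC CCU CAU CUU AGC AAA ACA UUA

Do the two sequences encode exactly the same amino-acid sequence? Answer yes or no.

no

Codon 1: GUU Val / GUC Val — synonymous.
Codon 2: CCG Pro / CCU Pro — synonymous.
Codon 3: GCA Ala / CAU His — nonsynonymous.
Codon 4: AGC Ser / CUU Leu — nonsynonymous.
Codon 5: UCG Ser / AGC Ser — synonymous.
Codon 6: CCU Pro / AAA Lys — nonsynonymous.
Codon 7: ACA Thr / ACA Thr — identical.
Codon 8: CUG Leu / UUA Leu — synonymous.
Nonsynonymous differences: 3 → different protein.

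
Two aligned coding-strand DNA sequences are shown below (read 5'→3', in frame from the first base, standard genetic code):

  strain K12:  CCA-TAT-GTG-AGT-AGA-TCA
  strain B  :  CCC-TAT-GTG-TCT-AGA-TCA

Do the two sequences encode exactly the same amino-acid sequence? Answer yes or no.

Codon 1: CCA Pro / CCC Pro — synonymous.
Codon 2: TAT Tyr / TAT Tyr — identical.
Codon 3: GTG Val / GTG Val — identical.
Codon 4: AGT Ser / TCT Ser — synonymous.
Codon 5: AGA Arg / AGA Arg — identical.
Codon 6: TCA Ser / TCA Ser — identical.
Nonsynonymous differences: 0 → same protein.

yes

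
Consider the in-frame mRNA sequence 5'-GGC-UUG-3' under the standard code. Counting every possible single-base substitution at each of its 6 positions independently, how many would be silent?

Codon 1 (GGC, Gly): 3 synonymous substitutions.
Codon 2 (UUG, Leu): 2 synonymous substitutions.
Total: 3 + 2 = 5.

5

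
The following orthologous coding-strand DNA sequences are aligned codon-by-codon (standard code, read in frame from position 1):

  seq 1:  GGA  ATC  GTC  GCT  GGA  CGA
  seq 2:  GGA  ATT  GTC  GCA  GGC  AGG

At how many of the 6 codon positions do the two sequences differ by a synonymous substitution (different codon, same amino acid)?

Codon 1: GGA Gly / GGA Gly — identical.
Codon 2: ATC Ile / ATT Ile — synonymous.
Codon 3: GTC Val / GTC Val — identical.
Codon 4: GCT Ala / GCA Ala — synonymous.
Codon 5: GGA Gly / GGC Gly — synonymous.
Codon 6: CGA Arg / AGG Arg — synonymous.
Synonymous differences: 4.

4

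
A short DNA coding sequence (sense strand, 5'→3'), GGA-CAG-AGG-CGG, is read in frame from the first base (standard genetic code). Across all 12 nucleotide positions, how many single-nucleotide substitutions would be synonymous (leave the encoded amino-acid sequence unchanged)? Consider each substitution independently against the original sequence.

Codon 1 (GGA, Gly): 3 synonymous substitutions.
Codon 2 (CAG, Gln): 1 synonymous substitution.
Codon 3 (AGG, Arg): 2 synonymous substitutions.
Codon 4 (CGG, Arg): 4 synonymous substitutions.
Total: 3 + 1 + 2 + 4 = 10.

10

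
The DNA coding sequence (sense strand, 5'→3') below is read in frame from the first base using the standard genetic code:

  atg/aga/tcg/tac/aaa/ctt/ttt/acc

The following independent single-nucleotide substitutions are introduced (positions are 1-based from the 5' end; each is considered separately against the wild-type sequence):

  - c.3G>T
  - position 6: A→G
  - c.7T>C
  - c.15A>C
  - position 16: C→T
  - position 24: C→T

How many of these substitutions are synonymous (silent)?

2

Codon 1: ATG (Met) → ATT (Ile) — missense.
Codon 2: AGA (Arg) → AGG (Arg) — synonymous.
Codon 3: TCG (Ser) → CCG (Pro) — missense.
Codon 5: AAA (Lys) → AAC (Asn) — missense.
Codon 6: CTT (Leu) → TTT (Phe) — missense.
Codon 8: ACC (Thr) → ACT (Thr) — synonymous.
Synonymous: 2 of 6.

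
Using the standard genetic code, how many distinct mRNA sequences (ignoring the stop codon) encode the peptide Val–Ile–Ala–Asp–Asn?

192

Val: 4 codons.
Ile: 3 codons.
Ala: 4 codons.
Asp: 2 codons.
Asn: 2 codons.
4 × 3 × 4 × 2 × 2 = 192.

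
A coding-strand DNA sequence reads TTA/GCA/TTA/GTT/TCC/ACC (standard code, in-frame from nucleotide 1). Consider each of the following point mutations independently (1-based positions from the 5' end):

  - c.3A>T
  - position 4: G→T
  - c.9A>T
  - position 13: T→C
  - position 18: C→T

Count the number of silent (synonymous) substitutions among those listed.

1

Codon 1: TTA (Leu) → TTT (Phe) — missense.
Codon 2: GCA (Ala) → TCA (Ser) — missense.
Codon 3: TTA (Leu) → TTT (Phe) — missense.
Codon 5: TCC (Ser) → CCC (Pro) — missense.
Codon 6: ACC (Thr) → ACT (Thr) — synonymous.
Synonymous: 1 of 5.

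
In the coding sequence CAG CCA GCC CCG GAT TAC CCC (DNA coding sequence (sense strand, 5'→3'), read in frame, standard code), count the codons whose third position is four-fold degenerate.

4

Codon 1 CAG (Gln): third position 2-fold.
Codon 2 CCA (Pro): third position 4-fold.
Codon 3 GCC (Ala): third position 4-fold.
Codon 4 CCG (Pro): third position 4-fold.
Codon 5 GAT (Asp): third position 2-fold.
Codon 6 TAC (Tyr): third position 2-fold.
Codon 7 CCC (Pro): third position 4-fold.
Four-fold degenerate third positions: 4.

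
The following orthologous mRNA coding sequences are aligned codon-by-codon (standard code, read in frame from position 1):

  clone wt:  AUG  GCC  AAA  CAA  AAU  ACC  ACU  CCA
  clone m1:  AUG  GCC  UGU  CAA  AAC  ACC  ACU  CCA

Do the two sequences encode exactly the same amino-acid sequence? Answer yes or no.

Codon 1: AUG Met / AUG Met — identical.
Codon 2: GCC Ala / GCC Ala — identical.
Codon 3: AAA Lys / UGU Cys — nonsynonymous.
Codon 4: CAA Gln / CAA Gln — identical.
Codon 5: AAU Asn / AAC Asn — synonymous.
Codon 6: ACC Thr / ACC Thr — identical.
Codon 7: ACU Thr / ACU Thr — identical.
Codon 8: CCA Pro / CCA Pro — identical.
Nonsynonymous differences: 1 → different protein.

no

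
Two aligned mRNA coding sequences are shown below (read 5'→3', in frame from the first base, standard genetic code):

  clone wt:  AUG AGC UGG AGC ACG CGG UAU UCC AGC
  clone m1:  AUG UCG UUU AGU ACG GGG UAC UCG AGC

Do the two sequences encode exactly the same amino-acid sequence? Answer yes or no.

Codon 1: AUG Met / AUG Met — identical.
Codon 2: AGC Ser / UCG Ser — synonymous.
Codon 3: UGG Trp / UUU Phe — nonsynonymous.
Codon 4: AGC Ser / AGU Ser — synonymous.
Codon 5: ACG Thr / ACG Thr — identical.
Codon 6: CGG Arg / GGG Gly — nonsynonymous.
Codon 7: UAU Tyr / UAC Tyr — synonymous.
Codon 8: UCC Ser / UCG Ser — synonymous.
Codon 9: AGC Ser / AGC Ser — identical.
Nonsynonymous differences: 2 → different protein.

no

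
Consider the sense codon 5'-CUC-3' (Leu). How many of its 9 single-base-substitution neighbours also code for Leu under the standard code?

3

Position 1: none → 0 synonymous.
Position 2: none → 0 synonymous.
Position 3: CUU, CUA, CUG → 3 synonymous.
Total: 0 + 0 + 3 = 3.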